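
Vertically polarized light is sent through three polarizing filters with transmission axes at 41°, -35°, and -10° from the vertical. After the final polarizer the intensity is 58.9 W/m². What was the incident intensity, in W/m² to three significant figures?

I₀ ≈ 2150 W/m²

I₁ = I₀ cos²(41° − 0°) = I₀ cos²(41°) = 0.5696 I₀.
I₂ = I₁ cos²(-35° − 41°) = 0.5696 I₀ · cos²(76°) = 0.03334 I₀.
I₃ = I₂ cos²(-10° + 35°) = 0.03334 I₀ · cos²(25°) = 0.02738 I₀.
So 58.9 W/m² = 0.02738 I₀, giving I₀ = 58.9/0.02738 = 2151 W/m².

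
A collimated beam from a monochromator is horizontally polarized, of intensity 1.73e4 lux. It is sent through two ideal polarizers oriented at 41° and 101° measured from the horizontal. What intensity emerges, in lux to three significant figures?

I₁ = 1.73e4 lux · cos²(41°) = 9854 lux.
I₂ = I₁ · cos²(60°) = 9854 · 0.25 = 2463 lux.

I ≈ 2460 lux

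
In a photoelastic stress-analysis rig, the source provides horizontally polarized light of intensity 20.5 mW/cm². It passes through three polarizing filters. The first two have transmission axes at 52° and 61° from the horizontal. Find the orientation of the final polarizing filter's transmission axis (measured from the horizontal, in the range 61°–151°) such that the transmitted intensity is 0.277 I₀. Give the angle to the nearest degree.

By Malus's law, I₁ = I₀ cos²(52° − 0°) = I₀ cos²(52°) = 0.379 I₀.
I₂ = I₁ cos²(61° − 52°) = 0.379 I₀ · cos²(9°) = 0.3698 I₀.
Need I₃/I₀ = 0.277, so cos²(θ − 61°) = 0.277 / 0.3698 = 0.7491.
θ − 61° = arccos(√0.7491) = 30.1°, giving θ ≈ 61 + 30.1 = 91.1°.

θ ≈ 91°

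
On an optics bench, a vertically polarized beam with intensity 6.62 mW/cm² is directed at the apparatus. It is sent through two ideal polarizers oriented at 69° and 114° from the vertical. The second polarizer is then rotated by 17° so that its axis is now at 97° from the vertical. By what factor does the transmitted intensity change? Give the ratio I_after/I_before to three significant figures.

I_new/I_old ≈ 1.56

Before rotation:
I₁ = I₀ cos²(69° − 0°) = I₀ cos²(69°) = 0.1284 I₀.
I₂ = I₁ cos²(114° − 69°) = 0.1284 I₀ · cos²(45°) = 0.06421 I₀.
After rotation:
I₁ = I₀ cos²(69° − 0°) = I₀ cos²(69°) = 0.1284 I₀.
I₂ = I₁ cos²(97° − 69°) = 0.1284 I₀ · cos²(28°) = 0.1001 I₀.
Ratio = 0.1001 / 0.06421 = 1.559.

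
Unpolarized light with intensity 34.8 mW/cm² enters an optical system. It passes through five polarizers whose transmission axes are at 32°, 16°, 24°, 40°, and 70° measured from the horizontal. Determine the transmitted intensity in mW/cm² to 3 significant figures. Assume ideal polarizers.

I ≈ 10.9 mW/cm²

Unpolarized light through the first polarizer → I₁ = 34.8 mW/cm²/2 = 17.4 mW/cm², polarized at 32°.
I₂ = I₁ · cos²(16°) = 17.4 · 0.924 = 16.08 mW/cm².
I₃ = I₂ · cos²(8°) = 16.08 · 0.9806 = 15.77 mW/cm².
I₄ = I₃ · cos²(16°) = 15.77 · 0.924 = 14.57 mW/cm².
I₅ = I₄ · cos²(30°) = 14.57 · 0.75 = 10.93 mW/cm².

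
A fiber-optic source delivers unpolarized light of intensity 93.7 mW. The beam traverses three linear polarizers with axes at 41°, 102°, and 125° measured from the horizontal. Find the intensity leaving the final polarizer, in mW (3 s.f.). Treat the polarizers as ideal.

Unpolarized light through the first polarizer → I₁ = 93.7 mW/2 = 46.85 mW, polarized at 41°.
I₂ = I₁ · cos²(61°) = 46.85 · 0.235 = 11.01 mW.
I₃ = I₂ · cos²(23°) = 11.01 · 0.8473 = 9.33 mW.

I ≈ 9.33 mW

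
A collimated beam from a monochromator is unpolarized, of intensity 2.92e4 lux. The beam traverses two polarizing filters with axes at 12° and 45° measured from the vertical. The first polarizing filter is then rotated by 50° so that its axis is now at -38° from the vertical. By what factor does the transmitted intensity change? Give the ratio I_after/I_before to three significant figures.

I_new/I_old ≈ 0.0211

Before rotation:
Unpolarized light through the first polarizer → I₁ = ½ I₀, now polarized at 12°.
I₂ = I₁ cos²(45° − 12°) = 0.5 I₀ · cos²(33°) = 0.3517 I₀.
After rotation:
Unpolarized light through the first polarizer → I₁ = ½ I₀, now polarized at -38°.
I₂ = I₁ cos²(45° + 38°) = 0.5 I₀ · cos²(83°) = 0.007426 I₀.
Ratio = 0.007426 / 0.3517 = 0.02112.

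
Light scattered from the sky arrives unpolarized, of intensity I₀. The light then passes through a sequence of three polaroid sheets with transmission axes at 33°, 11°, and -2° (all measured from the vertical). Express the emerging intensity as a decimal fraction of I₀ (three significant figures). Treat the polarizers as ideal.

Unpolarized light through the first polarizer → I₁ = ½ I₀, now polarized at 33°.
I₂ = I₁ cos²(11° − 33°) = 0.5 I₀ · cos²(22°) = 0.4298 I₀.
I₃ = I₂ cos²(-2° − 11°) = 0.4298 I₀ · cos²(13°) = 0.4081 I₀.
Transmitted fraction = 0.4081.

≈ 0.408 I₀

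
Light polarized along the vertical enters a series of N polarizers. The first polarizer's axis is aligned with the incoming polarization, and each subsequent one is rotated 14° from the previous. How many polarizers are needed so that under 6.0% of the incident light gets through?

N = 48

First polarizer is aligned with the polarization: full transmission.
Each further stage multiplies by cos²(14°) = 0.9415.
After N polarizers: T = 0.9415^(N−1). Require T < 0.060 ⇒ N−1 > ln(0.060)/ln(0.9415) = 46.65, so N−1 ≥ 47 and N = 48.
Check: N=48 gives T = 0.05875 < 0.060; N=47 gives T = 0.0624.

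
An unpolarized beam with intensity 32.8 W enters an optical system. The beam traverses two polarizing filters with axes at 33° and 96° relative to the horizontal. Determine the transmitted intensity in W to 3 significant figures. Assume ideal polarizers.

Unpolarized light through the first polarizer → I₁ = 32.8 W/2 = 16.4 W, polarized at 33°.
I₂ = I₁ · cos²(63°) = 16.4 · 0.2061 = 3.38 W.

I ≈ 3.38 W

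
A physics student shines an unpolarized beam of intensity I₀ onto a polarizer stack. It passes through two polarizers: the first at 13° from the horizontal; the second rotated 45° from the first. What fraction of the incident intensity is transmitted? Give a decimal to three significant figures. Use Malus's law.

≈ 0.250 I₀

Unpolarized light through the first polarizer → I₁ = ½ I₀, now polarized at 13°.
I₂ = I₁ cos²(45°) = 0.5 · 0.5 I₀ = 0.25 I₀.
Transmitted fraction = 0.25.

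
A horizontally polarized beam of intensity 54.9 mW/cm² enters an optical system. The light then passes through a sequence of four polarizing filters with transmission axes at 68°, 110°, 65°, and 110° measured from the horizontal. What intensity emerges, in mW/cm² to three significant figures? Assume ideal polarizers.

I ≈ 1.06 mW/cm²

By Malus's law, I₁ = 54.9 mW/cm² · cos²(68°) = 7.704 mW/cm².
I₂ = I₁ · cos²(42°) = 7.704 · 0.5523 = 4.255 mW/cm².
I₃ = I₂ · cos²(45°) = 4.255 · 0.5 = 2.127 mW/cm².
I₄ = I₃ · cos²(45°) = 2.127 · 0.5 = 1.064 mW/cm².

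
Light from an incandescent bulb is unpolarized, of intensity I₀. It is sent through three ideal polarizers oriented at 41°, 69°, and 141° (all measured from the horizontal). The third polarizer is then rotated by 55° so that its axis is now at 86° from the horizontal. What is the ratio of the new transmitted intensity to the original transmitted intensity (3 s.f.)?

Before rotation:
Unpolarized light through the first polarizer → I₁ = ½ I₀, now polarized at 41°.
I₂ = I₁ cos²(69° − 41°) = 0.5 I₀ · cos²(28°) = 0.3898 I₀.
I₃ = I₂ cos²(141° − 69°) = 0.3898 I₀ · cos²(72°) = 0.03722 I₀.
After rotation:
Unpolarized light through the first polarizer → I₁ = ½ I₀, now polarized at 41°.
I₂ = I₁ cos²(69° − 41°) = 0.5 I₀ · cos²(28°) = 0.3898 I₀.
I₃ = I₂ cos²(86° − 69°) = 0.3898 I₀ · cos²(17°) = 0.3565 I₀.
Ratio = 0.3565 / 0.03722 = 9.577.

I_new/I_old ≈ 9.58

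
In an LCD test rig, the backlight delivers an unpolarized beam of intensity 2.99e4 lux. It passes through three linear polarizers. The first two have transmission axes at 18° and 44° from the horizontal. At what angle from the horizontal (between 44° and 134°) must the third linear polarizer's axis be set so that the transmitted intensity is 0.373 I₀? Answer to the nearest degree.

Unpolarized light through the first polarizer → I₁ = ½ I₀, now polarized at 18°.
I₂ = I₁ cos²(44° − 18°) = 0.5 I₀ · cos²(26°) = 0.4039 I₀.
Need I₃/I₀ = 0.373, so cos²(θ − 44°) = 0.373 / 0.4039 = 0.9235.
θ − 44° = arccos(√0.9235) = 16.1°, giving θ ≈ 44 + 16.1 = 60.1°.

θ ≈ 60°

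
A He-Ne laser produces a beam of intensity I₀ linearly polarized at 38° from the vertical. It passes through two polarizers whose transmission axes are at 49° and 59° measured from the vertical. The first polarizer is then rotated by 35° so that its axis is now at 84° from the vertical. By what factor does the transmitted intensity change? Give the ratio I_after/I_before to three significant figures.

I_new/I_old ≈ 0.424

Before rotation:
I₁ = I₀ cos²(49° − 38°) = I₀ cos²(11°) = 0.9636 I₀.
I₂ = I₁ cos²(59° − 49°) = 0.9636 I₀ · cos²(10°) = 0.9345 I₀.
After rotation:
I₁ = I₀ cos²(84° − 38°) = I₀ cos²(46°) = 0.4826 I₀.
I₂ = I₁ cos²(59° − 84°) = 0.4826 I₀ · cos²(25°) = 0.3964 I₀.
Ratio = 0.3964 / 0.9345 = 0.4241.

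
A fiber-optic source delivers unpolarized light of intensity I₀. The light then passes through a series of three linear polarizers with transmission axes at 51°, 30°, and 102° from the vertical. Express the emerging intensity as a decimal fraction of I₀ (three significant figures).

Unpolarized light through the first polarizer → I₁ = ½ I₀, now polarized at 51°.
I₂ = I₁ cos²(30° − 51°) = 0.5 I₀ · cos²(21°) = 0.4358 I₀.
I₃ = I₂ cos²(102° − 30°) = 0.4358 I₀ · cos²(72°) = 0.04161 I₀.
Transmitted fraction = 0.04161.

≈ 0.0416 I₀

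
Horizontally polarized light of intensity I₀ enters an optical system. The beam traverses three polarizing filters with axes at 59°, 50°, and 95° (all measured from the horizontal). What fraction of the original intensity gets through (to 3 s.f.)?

≈ 0.129 I₀

I₁ = I₀ cos²(59° − 0°) = I₀ cos²(59°) = 0.2653 I₀.
I₂ = I₁ cos²(50° − 59°) = 0.2653 I₀ · cos²(9°) = 0.2588 I₀.
I₃ = I₂ cos²(95° − 50°) = 0.2588 I₀ · cos²(45°) = 0.1294 I₀.
Transmitted fraction = 0.1294.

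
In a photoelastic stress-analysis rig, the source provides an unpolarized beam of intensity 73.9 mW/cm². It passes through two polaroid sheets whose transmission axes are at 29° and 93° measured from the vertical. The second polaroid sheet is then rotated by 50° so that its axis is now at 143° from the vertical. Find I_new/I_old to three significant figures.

Before rotation:
Unpolarized light through the first polarizer → I₁ = ½ I₀, now polarized at 29°.
I₂ = I₁ cos²(93° − 29°) = 0.5 I₀ · cos²(64°) = 0.09608 I₀.
After rotation:
Unpolarized light through the first polarizer → I₁ = ½ I₀, now polarized at 29°.
Angle between axes 1 and 2: 66°. I₂ = 0.5 I₀ · cos²(66°) = 0.08272 I₀.
Ratio = 0.08272 / 0.09608 = 0.8609.

I_new/I_old ≈ 0.861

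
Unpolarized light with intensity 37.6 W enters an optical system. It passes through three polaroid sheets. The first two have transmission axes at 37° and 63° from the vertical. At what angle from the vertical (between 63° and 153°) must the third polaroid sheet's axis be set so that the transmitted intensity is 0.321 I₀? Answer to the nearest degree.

θ ≈ 90°

Unpolarized light through the first polarizer → I₁ = ½ I₀, now polarized at 37°.
I₂ = I₁ cos²(63° − 37°) = 0.5 I₀ · cos²(26°) = 0.4039 I₀.
Need I₃/I₀ = 0.321, so cos²(θ − 63°) = 0.321 / 0.4039 = 0.7947.
θ − 63° = arccos(√0.7947) = 26.9°, giving θ ≈ 63 + 26.9 = 89.9°.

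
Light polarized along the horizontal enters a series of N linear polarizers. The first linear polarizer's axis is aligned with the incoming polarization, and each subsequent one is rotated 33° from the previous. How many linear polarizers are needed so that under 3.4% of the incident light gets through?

N = 11

First polarizer is aligned with the polarization: full transmission.
Each further stage multiplies by cos²(33°) = 0.7034.
After N polarizers: T = 0.7034^(N−1). Require T < 0.034 ⇒ N−1 > ln(0.034)/ln(0.7034) = 9.61, so N−1 ≥ 10 and N = 11.
Check: N=11 gives T = 0.02964 < 0.034; N=10 gives T = 0.04214.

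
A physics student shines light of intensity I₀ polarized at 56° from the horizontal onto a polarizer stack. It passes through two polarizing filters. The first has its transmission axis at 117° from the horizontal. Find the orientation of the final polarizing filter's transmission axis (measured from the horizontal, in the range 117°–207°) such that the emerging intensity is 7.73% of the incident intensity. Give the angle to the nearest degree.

θ ≈ 172°

By Malus's law, I₁ = I₀ cos²(117° − 56°) = I₀ cos²(61°) = 0.235 I₀.
Need I₂/I₀ = 0.0773, so cos²(θ − 117°) = 0.0773 / 0.235 = 0.3289.
θ − 117° = arccos(√0.3289) = 55.0°, giving θ ≈ 117 + 55.0 = 172.0°.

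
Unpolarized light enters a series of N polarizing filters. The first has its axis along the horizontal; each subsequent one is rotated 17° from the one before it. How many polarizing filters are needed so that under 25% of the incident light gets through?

N = 9

First polarizer halves the unpolarized light: factor 1/2.
Each further stage multiplies by cos²(17°) = 0.9145.
After N polarizers: T = 0.5·0.9145^(N−1). Require T < 0.25 ⇒ N−1 > ln(0.25/0.5)/ln(0.9145) = 7.76, so N−1 ≥ 8 and N = 9.
Check: N=9 gives T = 0.2446 < 0.25; N=8 gives T = 0.2675.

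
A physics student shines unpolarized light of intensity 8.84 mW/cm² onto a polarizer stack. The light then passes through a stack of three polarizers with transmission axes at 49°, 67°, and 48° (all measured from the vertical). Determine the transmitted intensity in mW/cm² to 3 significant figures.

Unpolarized light through the first polarizer → I₁ = 8.84 mW/cm²/2 = 4.42 mW/cm², polarized at 49°.
I₂ = I₁ · cos²(18°) = 4.42 · 0.9045 = 3.998 mW/cm².
I₃ = I₂ · cos²(19°) = 3.998 · 0.894 = 3.574 mW/cm².

I ≈ 3.57 mW/cm²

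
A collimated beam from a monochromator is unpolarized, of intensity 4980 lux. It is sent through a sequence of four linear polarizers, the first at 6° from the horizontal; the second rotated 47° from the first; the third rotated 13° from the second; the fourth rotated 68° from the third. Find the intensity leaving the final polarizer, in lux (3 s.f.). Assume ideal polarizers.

I ≈ 154 lux

Unpolarized light through the first polarizer → I₁ = 4980 lux/2 = 2490 lux, polarized at 6°.
I₂ = I₁ · cos²(47°) = 2490 · 0.4651 = 1158 lux.
I₃ = I₂ · cos²(13°) = 1158 · 0.9494 = 1100 lux.
I₄ = I₃ · cos²(68°) = 1100 · 0.1403 = 154.3 lux.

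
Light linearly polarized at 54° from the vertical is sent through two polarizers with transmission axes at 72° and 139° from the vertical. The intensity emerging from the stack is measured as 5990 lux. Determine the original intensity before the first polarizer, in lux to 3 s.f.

I₀ ≈ 4.34e4 lux

I₁ = I₀ cos²(72° − 54°) = I₀ cos²(18°) = 0.9045 I₀.
I₂ = I₁ cos²(139° − 72°) = 0.9045 I₀ · cos²(67°) = 0.1381 I₀.
So 5990 lux = 0.1381 I₀, giving I₀ = 5990/0.1381 = 4.338e+04 lux.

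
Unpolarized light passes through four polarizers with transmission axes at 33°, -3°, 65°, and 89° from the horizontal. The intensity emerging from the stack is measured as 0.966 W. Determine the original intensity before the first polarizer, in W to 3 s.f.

Unpolarized light through the first polarizer → I₁ = ½ I₀, now polarized at 33°.
I₂ = I₁ cos²(-3° − 33°) = 0.5 I₀ · cos²(36°) = 0.3273 I₀.
I₃ = I₂ cos²(65° + 3°) = 0.3273 I₀ · cos²(68°) = 0.04592 I₀.
I₄ = I₃ cos²(89° − 65°) = 0.04592 I₀ · cos²(24°) = 0.03833 I₀.
So 0.966 W = 0.03833 I₀, giving I₀ = 0.966/0.03833 = 25.2 W.

I₀ ≈ 25.2 W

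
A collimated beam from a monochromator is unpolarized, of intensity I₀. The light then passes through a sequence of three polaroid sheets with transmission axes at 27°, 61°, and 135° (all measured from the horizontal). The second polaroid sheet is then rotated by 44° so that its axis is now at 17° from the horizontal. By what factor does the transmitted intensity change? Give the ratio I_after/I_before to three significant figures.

Before rotation:
Unpolarized light through the first polarizer → I₁ = ½ I₀, now polarized at 27°.
I₂ = I₁ cos²(61° − 27°) = 0.5 I₀ · cos²(34°) = 0.3437 I₀.
I₃ = I₂ cos²(135° − 61°) = 0.3437 I₀ · cos²(74°) = 0.02611 I₀.
After rotation:
Unpolarized light through the first polarizer → I₁ = ½ I₀, now polarized at 27°.
I₂ = I₁ cos²(17° − 27°) = 0.5 I₀ · cos²(10°) = 0.4849 I₀.
Angle between axes 2 and 3: 62°. I₃ = 0.4849 I₀ · cos²(62°) = 0.1069 I₀.
Ratio = 0.1069 / 0.02611 = 4.094.

I_new/I_old ≈ 4.09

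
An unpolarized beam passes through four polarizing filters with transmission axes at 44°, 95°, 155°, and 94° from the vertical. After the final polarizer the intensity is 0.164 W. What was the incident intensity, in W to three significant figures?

Unpolarized light through the first polarizer → I₁ = ½ I₀, now polarized at 44°.
I₂ = I₁ cos²(95° − 44°) = 0.5 I₀ · cos²(51°) = 0.198 I₀.
I₃ = I₂ cos²(155° − 95°) = 0.198 I₀ · cos²(60°) = 0.04951 I₀.
I₄ = I₃ cos²(94° − 155°) = 0.04951 I₀ · cos²(61°) = 0.01164 I₀.
So 0.164 W = 0.01164 I₀, giving I₀ = 0.164/0.01164 = 14.09 W.

I₀ ≈ 14.1 W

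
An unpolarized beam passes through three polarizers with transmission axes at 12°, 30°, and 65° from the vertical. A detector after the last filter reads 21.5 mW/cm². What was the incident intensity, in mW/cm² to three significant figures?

I₀ ≈ 70.8 mW/cm²

Unpolarized light through the first polarizer → I₁ = ½ I₀, now polarized at 12°.
I₂ = I₁ cos²(30° − 12°) = 0.5 I₀ · cos²(18°) = 0.4523 I₀.
I₃ = I₂ cos²(65° − 30°) = 0.4523 I₀ · cos²(35°) = 0.3035 I₀.
So 21.5 mW/cm² = 0.3035 I₀, giving I₀ = 21.5/0.3035 = 70.85 mW/cm².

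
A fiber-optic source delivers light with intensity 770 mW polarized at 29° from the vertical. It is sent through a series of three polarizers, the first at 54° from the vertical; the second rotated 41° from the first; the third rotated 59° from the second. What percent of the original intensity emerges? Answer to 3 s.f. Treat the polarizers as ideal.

≈ 12.4%

I₁ = 770 mW · cos²(25°) = 632.5 mW.
I₂ = I₁ · cos²(41°) = 632.5 · 0.5696 = 360.2 mW.
I₃ = I₂ · cos²(59°) = 360.2 · 0.2653 = 95.56 mW.
That is 12.41% of the incident intensity.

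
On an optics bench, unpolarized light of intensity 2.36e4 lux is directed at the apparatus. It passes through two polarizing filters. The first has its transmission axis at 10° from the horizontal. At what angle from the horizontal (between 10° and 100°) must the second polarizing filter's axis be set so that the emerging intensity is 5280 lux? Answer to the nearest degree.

Unpolarized light through the first polarizer → I₁ = ½ I₀, now polarized at 10°.
Target fraction: 5280 / 2.36e4 lux = 0.2237 of I₀.
Need I₂/I₀ = 0.2237, so cos²(θ − 10°) = 0.2237 / 0.5 = 0.4475.
θ − 10° = arccos(√0.4475) = 48.0°, giving θ ≈ 10 + 48.0 = 58.0°.

θ ≈ 58°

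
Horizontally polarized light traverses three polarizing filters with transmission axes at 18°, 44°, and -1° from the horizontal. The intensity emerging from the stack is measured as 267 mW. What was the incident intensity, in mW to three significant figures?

I₀ ≈ 731 mW

By Malus's law, I₁ = I₀ cos²(18° − 0°) = I₀ cos²(18°) = 0.9045 I₀.
I₂ = I₁ cos²(44° − 18°) = 0.9045 I₀ · cos²(26°) = 0.7307 I₀.
I₃ = I₂ cos²(-1° − 44°) = 0.7307 I₀ · cos²(45°) = 0.3653 I₀.
So 267 mW = 0.3653 I₀, giving I₀ = 267/0.3653 = 730.8 mW.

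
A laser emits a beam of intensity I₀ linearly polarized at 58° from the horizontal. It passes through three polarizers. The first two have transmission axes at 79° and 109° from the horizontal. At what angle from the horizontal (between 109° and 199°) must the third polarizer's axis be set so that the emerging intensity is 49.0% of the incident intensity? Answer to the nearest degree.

By Malus's law, I₁ = I₀ cos²(79° − 58°) = I₀ cos²(21°) = 0.8716 I₀.
I₂ = I₁ cos²(109° − 79°) = 0.8716 I₀ · cos²(30°) = 0.6537 I₀.
Need I₃/I₀ = 0.49, so cos²(θ − 109°) = 0.49 / 0.6537 = 0.7496.
θ − 109° = arccos(√0.7496) = 30.0°, giving θ ≈ 109 + 30.0 = 139.0°.

θ ≈ 139°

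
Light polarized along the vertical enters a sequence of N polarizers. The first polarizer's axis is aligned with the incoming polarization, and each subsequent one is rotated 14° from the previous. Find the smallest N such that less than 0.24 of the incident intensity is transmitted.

N = 25

First polarizer is aligned with the polarization: full transmission.
Each further stage multiplies by cos²(14°) = 0.9415.
After N polarizers: T = 0.9415^(N−1). Require T < 0.24 ⇒ N−1 > ln(0.24)/ln(0.9415) = 23.66, so N−1 ≥ 24 and N = 25.
Check: N=25 gives T = 0.2352 < 0.24; N=24 gives T = 0.2498.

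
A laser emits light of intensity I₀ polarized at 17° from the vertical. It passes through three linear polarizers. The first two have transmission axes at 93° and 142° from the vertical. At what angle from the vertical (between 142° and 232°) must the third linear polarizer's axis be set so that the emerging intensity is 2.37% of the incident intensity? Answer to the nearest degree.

θ ≈ 156°

I₁ = I₀ cos²(93° − 17°) = I₀ cos²(76°) = 0.05853 I₀.
I₂ = I₁ cos²(142° − 93°) = 0.05853 I₀ · cos²(49°) = 0.02519 I₀.
Need I₃/I₀ = 0.0237, so cos²(θ − 142°) = 0.0237 / 0.02519 = 0.9408.
θ − 142° = arccos(√0.9408) = 14.1°, giving θ ≈ 142 + 14.1 = 156.1°.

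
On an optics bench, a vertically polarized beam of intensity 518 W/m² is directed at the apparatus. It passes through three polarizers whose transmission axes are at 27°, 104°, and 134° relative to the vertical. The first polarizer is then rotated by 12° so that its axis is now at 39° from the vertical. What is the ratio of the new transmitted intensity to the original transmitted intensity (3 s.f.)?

Before rotation:
By Malus's law, I₁ = I₀ cos²(27° − 0°) = I₀ cos²(27°) = 0.7939 I₀.
I₂ = I₁ cos²(104° − 27°) = 0.7939 I₀ · cos²(77°) = 0.04017 I₀.
I₃ = I₂ cos²(134° − 104°) = 0.04017 I₀ · cos²(30°) = 0.03013 I₀.
After rotation:
I₁ = I₀ cos²(39° − 0°) = I₀ cos²(39°) = 0.604 I₀.
I₂ = I₁ cos²(104° − 39°) = 0.604 I₀ · cos²(65°) = 0.1079 I₀.
I₃ = I₂ cos²(134° − 104°) = 0.1079 I₀ · cos²(30°) = 0.0809 I₀.
Ratio = 0.0809 / 0.03013 = 2.685.

I_new/I_old ≈ 2.69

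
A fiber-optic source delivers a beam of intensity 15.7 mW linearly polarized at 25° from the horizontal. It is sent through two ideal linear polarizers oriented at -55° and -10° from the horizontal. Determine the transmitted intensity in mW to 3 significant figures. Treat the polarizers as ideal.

I ≈ 0.237 mW

I₁ = 15.7 mW · cos²(80°) = 0.4734 mW.
I₂ = I₁ · cos²(45°) = 0.4734 · 0.5 = 0.2367 mW.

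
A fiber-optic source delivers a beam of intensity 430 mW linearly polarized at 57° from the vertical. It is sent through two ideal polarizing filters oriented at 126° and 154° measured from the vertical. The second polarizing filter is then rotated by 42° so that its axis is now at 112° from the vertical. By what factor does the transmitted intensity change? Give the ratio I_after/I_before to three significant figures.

Before rotation:
I₁ = I₀ cos²(126° − 57°) = I₀ cos²(69°) = 0.1284 I₀.
I₂ = I₁ cos²(154° − 126°) = 0.1284 I₀ · cos²(28°) = 0.1001 I₀.
After rotation:
I₁ = I₀ cos²(126° − 57°) = I₀ cos²(69°) = 0.1284 I₀.
I₂ = I₁ cos²(112° − 126°) = 0.1284 I₀ · cos²(14°) = 0.1209 I₀.
Ratio = 0.1209 / 0.1001 = 1.208.

I_new/I_old ≈ 1.21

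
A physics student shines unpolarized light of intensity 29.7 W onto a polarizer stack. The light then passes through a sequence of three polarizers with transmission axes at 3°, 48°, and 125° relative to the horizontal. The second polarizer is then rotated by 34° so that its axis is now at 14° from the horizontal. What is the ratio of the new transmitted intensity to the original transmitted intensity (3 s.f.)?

I_new/I_old ≈ 4.89

Before rotation:
Unpolarized light through the first polarizer → I₁ = ½ I₀, now polarized at 3°.
I₂ = I₁ cos²(48° − 3°) = 0.5 I₀ · cos²(45°) = 0.25 I₀.
I₃ = I₂ cos²(125° − 48°) = 0.25 I₀ · cos²(77°) = 0.01265 I₀.
After rotation:
Unpolarized light through the first polarizer → I₁ = ½ I₀, now polarized at 3°.
I₂ = I₁ cos²(14° − 3°) = 0.5 I₀ · cos²(11°) = 0.4818 I₀.
Angle between axes 2 and 3: 69°. I₃ = 0.4818 I₀ · cos²(69°) = 0.06188 I₀.
Ratio = 0.06188 / 0.01265 = 4.891.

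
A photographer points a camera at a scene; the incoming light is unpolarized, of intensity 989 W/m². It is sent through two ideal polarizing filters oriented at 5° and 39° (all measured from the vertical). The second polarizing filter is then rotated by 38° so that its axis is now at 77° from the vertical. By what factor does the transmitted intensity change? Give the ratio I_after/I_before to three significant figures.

Before rotation:
Unpolarized light through the first polarizer → I₁ = ½ I₀, now polarized at 5°.
I₂ = I₁ cos²(39° − 5°) = 0.5 I₀ · cos²(34°) = 0.3437 I₀.
After rotation:
Unpolarized light through the first polarizer → I₁ = ½ I₀, now polarized at 5°.
I₂ = I₁ cos²(77° − 5°) = 0.5 I₀ · cos²(72°) = 0.04775 I₀.
Ratio = 0.04775 / 0.3437 = 0.1389.

I_new/I_old ≈ 0.139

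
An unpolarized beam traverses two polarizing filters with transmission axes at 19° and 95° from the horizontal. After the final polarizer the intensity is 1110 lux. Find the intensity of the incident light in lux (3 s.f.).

I₀ ≈ 3.79e4 lux

Unpolarized light through the first polarizer → I₁ = ½ I₀, now polarized at 19°.
I₂ = I₁ cos²(95° − 19°) = 0.5 I₀ · cos²(76°) = 0.02926 I₀.
So 1110 lux = 0.02926 I₀, giving I₀ = 1110/0.02926 = 3.793e+04 lux.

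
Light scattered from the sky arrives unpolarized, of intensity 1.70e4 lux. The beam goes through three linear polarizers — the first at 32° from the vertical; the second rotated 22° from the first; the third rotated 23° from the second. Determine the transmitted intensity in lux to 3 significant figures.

I ≈ 6190 lux

Unpolarized light through the first polarizer → I₁ = 1.70e4 lux/2 = 8500 lux, polarized at 32°.
I₂ = I₁ · cos²(22°) = 8500 · 0.8597 = 7307 lux.
I₃ = I₂ · cos²(23°) = 7307 · 0.8473 = 6192 lux.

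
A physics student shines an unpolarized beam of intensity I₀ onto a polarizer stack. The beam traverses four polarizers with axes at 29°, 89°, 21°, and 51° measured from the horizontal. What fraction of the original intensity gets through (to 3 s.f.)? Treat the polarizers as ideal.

≈ 0.0132 I₀

Unpolarized light through the first polarizer → I₁ = ½ I₀, now polarized at 29°.
I₂ = I₁ cos²(89° − 29°) = 0.5 I₀ · cos²(60°) = 0.125 I₀.
I₃ = I₂ cos²(21° − 89°) = 0.125 I₀ · cos²(68°) = 0.01754 I₀.
I₄ = I₃ cos²(51° − 21°) = 0.01754 I₀ · cos²(30°) = 0.01316 I₀.
Transmitted fraction = 0.01316.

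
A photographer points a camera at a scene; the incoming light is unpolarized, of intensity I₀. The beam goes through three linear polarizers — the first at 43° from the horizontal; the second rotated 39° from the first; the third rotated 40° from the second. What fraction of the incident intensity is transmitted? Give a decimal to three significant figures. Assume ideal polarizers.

Unpolarized light through the first polarizer → I₁ = ½ I₀, now polarized at 43°.
I₂ = I₁ cos²(39°) = 0.5 · 0.604 I₀ = 0.302 I₀.
I₃ = I₂ cos²(40°) = 0.302 · 0.5868 I₀ = 0.1772 I₀.
Transmitted fraction = 0.1772.

≈ 0.177 I₀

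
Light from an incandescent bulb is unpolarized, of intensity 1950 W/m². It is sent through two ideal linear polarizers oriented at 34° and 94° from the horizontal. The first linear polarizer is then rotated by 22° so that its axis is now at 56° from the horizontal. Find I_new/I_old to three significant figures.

I_new/I_old ≈ 2.48

Before rotation:
Unpolarized light through the first polarizer → I₁ = ½ I₀, now polarized at 34°.
I₂ = I₁ cos²(94° − 34°) = 0.5 I₀ · cos²(60°) = 0.125 I₀.
After rotation:
Unpolarized light through the first polarizer → I₁ = ½ I₀, now polarized at 56°.
I₂ = I₁ cos²(94° − 56°) = 0.5 I₀ · cos²(38°) = 0.3105 I₀.
Ratio = 0.3105 / 0.125 = 2.484.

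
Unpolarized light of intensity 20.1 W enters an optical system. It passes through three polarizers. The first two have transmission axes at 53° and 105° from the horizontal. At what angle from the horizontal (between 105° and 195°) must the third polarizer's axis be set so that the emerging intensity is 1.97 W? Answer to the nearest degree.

θ ≈ 149°

Unpolarized light through the first polarizer → I₁ = ½ I₀, now polarized at 53°.
I₂ = I₁ cos²(105° − 53°) = 0.5 I₀ · cos²(52°) = 0.1895 I₀.
Target fraction: 1.97 / 20.1 W = 0.09801 of I₀.
Need I₃/I₀ = 0.09801, so cos²(θ − 105°) = 0.09801 / 0.1895 = 0.5171.
θ − 105° = arccos(√0.5171) = 44.0°, giving θ ≈ 105 + 44.0 = 149.0°.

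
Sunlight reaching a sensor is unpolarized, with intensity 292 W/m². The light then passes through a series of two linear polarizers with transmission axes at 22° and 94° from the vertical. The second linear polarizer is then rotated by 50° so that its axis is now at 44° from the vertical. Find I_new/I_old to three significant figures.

I_new/I_old ≈ 9.00

Before rotation:
Unpolarized light through the first polarizer → I₁ = ½ I₀, now polarized at 22°.
I₂ = I₁ cos²(94° − 22°) = 0.5 I₀ · cos²(72°) = 0.04775 I₀.
After rotation:
Unpolarized light through the first polarizer → I₁ = ½ I₀, now polarized at 22°.
I₂ = I₁ cos²(44° − 22°) = 0.5 I₀ · cos²(22°) = 0.4298 I₀.
Ratio = 0.4298 / 0.04775 = 9.003.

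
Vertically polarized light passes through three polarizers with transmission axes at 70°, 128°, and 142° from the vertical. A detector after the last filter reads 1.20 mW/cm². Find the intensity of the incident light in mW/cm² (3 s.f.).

I₀ ≈ 38.8 mW/cm²

I₁ = I₀ cos²(70° − 0°) = I₀ cos²(70°) = 0.117 I₀.
I₂ = I₁ cos²(128° − 70°) = 0.117 I₀ · cos²(58°) = 0.03285 I₀.
I₃ = I₂ cos²(142° − 128°) = 0.03285 I₀ · cos²(14°) = 0.03093 I₀.
So 1.20 mW/cm² = 0.03093 I₀, giving I₀ = 1.20/0.03093 = 38.8 mW/cm².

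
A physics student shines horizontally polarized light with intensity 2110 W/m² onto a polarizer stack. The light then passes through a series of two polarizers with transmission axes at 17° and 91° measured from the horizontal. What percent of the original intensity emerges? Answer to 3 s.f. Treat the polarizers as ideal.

≈ 6.95%

I₁ = 2110 W/m² · cos²(17°) = 1930 W/m².
I₂ = I₁ · cos²(74°) = 1930 · 0.07598 = 146.6 W/m².
That is 6.948% of the incident intensity.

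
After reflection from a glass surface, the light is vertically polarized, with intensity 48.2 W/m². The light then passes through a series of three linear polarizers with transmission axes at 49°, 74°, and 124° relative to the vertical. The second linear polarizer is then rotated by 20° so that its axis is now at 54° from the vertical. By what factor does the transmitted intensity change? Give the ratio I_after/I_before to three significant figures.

I_new/I_old ≈ 0.342

Before rotation:
By Malus's law, I₁ = I₀ cos²(49° − 0°) = I₀ cos²(49°) = 0.4304 I₀.
I₂ = I₁ cos²(74° − 49°) = 0.4304 I₀ · cos²(25°) = 0.3535 I₀.
I₃ = I₂ cos²(124° − 74°) = 0.3535 I₀ · cos²(50°) = 0.1461 I₀.
After rotation:
I₁ = I₀ cos²(49° − 0°) = I₀ cos²(49°) = 0.4304 I₀.
I₂ = I₁ cos²(54° − 49°) = 0.4304 I₀ · cos²(5°) = 0.4271 I₀.
I₃ = I₂ cos²(124° − 54°) = 0.4271 I₀ · cos²(70°) = 0.04997 I₀.
Ratio = 0.04997 / 0.1461 = 0.3421.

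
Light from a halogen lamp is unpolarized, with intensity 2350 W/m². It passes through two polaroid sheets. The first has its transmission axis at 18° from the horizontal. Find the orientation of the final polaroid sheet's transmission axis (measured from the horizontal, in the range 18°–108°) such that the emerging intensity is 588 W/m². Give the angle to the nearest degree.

Unpolarized light through the first polarizer → I₁ = ½ I₀, now polarized at 18°.
Target fraction: 588 / 2350 W/m² = 0.2502 of I₀.
Need I₂/I₀ = 0.2502, so cos²(θ − 18°) = 0.2502 / 0.5 = 0.5004.
θ − 18° = arccos(√0.5004) = 45.0°, giving θ ≈ 18 + 45.0 = 63.0°.

θ ≈ 63°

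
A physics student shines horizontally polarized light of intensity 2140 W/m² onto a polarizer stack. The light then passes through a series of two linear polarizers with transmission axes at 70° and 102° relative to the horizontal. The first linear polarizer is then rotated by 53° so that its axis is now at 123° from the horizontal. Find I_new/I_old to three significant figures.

I_new/I_old ≈ 3.07

Before rotation:
By Malus's law, I₁ = I₀ cos²(70° − 0°) = I₀ cos²(70°) = 0.117 I₀.
I₂ = I₁ cos²(102° − 70°) = 0.117 I₀ · cos²(32°) = 0.08413 I₀.
After rotation:
I₁ = I₀ cos²(123° − 0°) = I₀ cos²(57°) = 0.2966 I₀.
I₂ = I₁ cos²(102° − 123°) = 0.2966 I₀ · cos²(21°) = 0.2585 I₀.
Ratio = 0.2585 / 0.08413 = 3.073.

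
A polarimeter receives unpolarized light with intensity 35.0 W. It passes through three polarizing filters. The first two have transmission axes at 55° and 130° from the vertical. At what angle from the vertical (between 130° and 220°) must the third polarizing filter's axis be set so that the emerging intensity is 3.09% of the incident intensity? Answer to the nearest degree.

θ ≈ 146°

Unpolarized light through the first polarizer → I₁ = ½ I₀, now polarized at 55°.
I₂ = I₁ cos²(130° − 55°) = 0.5 I₀ · cos²(75°) = 0.03349 I₀.
Need I₃/I₀ = 0.0309, so cos²(θ − 130°) = 0.0309 / 0.03349 = 0.9226.
θ − 130° = arccos(√0.9226) = 16.2°, giving θ ≈ 130 + 16.2 = 146.2°.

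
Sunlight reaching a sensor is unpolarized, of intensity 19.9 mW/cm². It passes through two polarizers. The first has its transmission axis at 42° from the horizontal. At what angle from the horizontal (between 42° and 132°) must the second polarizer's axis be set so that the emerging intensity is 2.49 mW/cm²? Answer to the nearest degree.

θ ≈ 102°

Unpolarized light through the first polarizer → I₁ = ½ I₀, now polarized at 42°.
Target fraction: 2.49 / 19.9 mW/cm² = 0.1251 of I₀.
Need I₂/I₀ = 0.1251, so cos²(θ − 42°) = 0.1251 / 0.5 = 0.2503.
θ − 42° = arccos(√0.2503) = 60.0°, giving θ ≈ 42 + 60.0 = 102.0°.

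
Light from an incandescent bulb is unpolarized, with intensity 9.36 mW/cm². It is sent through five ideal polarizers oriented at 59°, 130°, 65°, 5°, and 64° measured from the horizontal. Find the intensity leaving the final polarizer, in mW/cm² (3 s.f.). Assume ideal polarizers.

I ≈ 0.00588 mW/cm²

Unpolarized light through the first polarizer → I₁ = 9.36 mW/cm²/2 = 4.68 mW/cm², polarized at 59°.
I₂ = I₁ · cos²(71°) = 4.68 · 0.106 = 0.4961 mW/cm².
I₃ = I₂ · cos²(65°) = 0.4961 · 0.1786 = 0.0886 mW/cm².
I₄ = I₃ · cos²(60°) = 0.0886 · 0.25 = 0.02215 mW/cm².
I₅ = I₄ · cos²(59°) = 0.02215 · 0.2653 = 0.005876 mW/cm².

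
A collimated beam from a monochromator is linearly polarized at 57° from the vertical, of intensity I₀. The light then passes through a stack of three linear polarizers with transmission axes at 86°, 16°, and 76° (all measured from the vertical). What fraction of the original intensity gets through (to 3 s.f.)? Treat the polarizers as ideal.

≈ 0.0224 I₀

I₁ = I₀ cos²(86° − 57°) = I₀ cos²(29°) = 0.765 I₀.
I₂ = I₁ cos²(16° − 86°) = 0.765 I₀ · cos²(70°) = 0.08948 I₀.
I₃ = I₂ cos²(76° − 16°) = 0.08948 I₀ · cos²(60°) = 0.02237 I₀.
Transmitted fraction = 0.02237.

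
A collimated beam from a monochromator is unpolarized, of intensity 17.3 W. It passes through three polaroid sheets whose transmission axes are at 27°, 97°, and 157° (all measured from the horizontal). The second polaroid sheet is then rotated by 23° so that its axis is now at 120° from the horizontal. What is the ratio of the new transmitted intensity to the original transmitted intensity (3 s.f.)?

I_new/I_old ≈ 0.0597

Before rotation:
Unpolarized light through the first polarizer → I₁ = ½ I₀, now polarized at 27°.
I₂ = I₁ cos²(97° − 27°) = 0.5 I₀ · cos²(70°) = 0.05849 I₀.
I₃ = I₂ cos²(157° − 97°) = 0.05849 I₀ · cos²(60°) = 0.01462 I₀.
After rotation:
Unpolarized light through the first polarizer → I₁ = ½ I₀, now polarized at 27°.
Angle between axes 1 and 2: 87°. I₂ = 0.5 I₀ · cos²(87°) = 0.00137 I₀.
I₃ = I₂ cos²(157° − 120°) = 0.00137 I₀ · cos²(37°) = 0.0008735 I₀.
Ratio = 0.0008735 / 0.01462 = 0.05974.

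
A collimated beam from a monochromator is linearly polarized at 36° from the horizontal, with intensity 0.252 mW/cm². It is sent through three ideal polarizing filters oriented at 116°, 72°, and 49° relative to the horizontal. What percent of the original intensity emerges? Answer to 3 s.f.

By Malus's law, I₁ = 0.252 mW/cm² · cos²(80°) = 0.007599 mW/cm².
I₂ = I₁ · cos²(44°) = 0.007599 · 0.5174 = 0.003932 mW/cm².
I₃ = I₂ · cos²(23°) = 0.003932 · 0.8473 = 0.003332 mW/cm².
That is 1.322% of the incident intensity.

≈ 1.32%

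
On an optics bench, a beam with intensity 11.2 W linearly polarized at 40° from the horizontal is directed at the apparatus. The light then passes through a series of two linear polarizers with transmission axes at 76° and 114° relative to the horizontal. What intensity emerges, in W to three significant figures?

I₁ = 11.2 W · cos²(36°) = 7.33 W.
I₂ = I₁ · cos²(38°) = 7.33 · 0.621 = 4.552 W.

I ≈ 4.55 W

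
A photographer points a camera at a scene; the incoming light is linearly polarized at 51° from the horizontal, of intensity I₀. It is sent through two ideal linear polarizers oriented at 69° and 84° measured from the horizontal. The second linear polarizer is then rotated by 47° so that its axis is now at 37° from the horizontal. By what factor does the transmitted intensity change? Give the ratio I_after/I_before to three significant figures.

I_new/I_old ≈ 0.771

Before rotation:
I₁ = I₀ cos²(69° − 51°) = I₀ cos²(18°) = 0.9045 I₀.
I₂ = I₁ cos²(84° − 69°) = 0.9045 I₀ · cos²(15°) = 0.8439 I₀.
After rotation:
I₁ = I₀ cos²(69° − 51°) = I₀ cos²(18°) = 0.9045 I₀.
I₂ = I₁ cos²(37° − 69°) = 0.9045 I₀ · cos²(32°) = 0.6505 I₀.
Ratio = 0.6505 / 0.8439 = 0.7708.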